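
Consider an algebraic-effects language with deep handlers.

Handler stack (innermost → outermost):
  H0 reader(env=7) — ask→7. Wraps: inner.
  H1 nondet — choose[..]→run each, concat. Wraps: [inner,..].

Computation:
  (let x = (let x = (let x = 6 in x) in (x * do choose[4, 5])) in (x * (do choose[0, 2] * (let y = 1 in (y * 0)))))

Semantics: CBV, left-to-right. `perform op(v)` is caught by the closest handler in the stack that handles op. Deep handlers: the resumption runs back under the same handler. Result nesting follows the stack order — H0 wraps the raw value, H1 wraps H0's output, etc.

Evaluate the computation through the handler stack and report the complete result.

Working:
choose[4, 5] @ H1
  branch[0] choose=4:
    choose[0, 2] @ H1
      branch[0] choose=0:
        H0 returns 0
        H1 returns [0]
      branch[1] choose=2:
        H0 returns 0
        H1 returns [0]
  branch[1] choose=5:
    choose[0, 2] @ H1
      branch[0] choose=0:
        H0 returns 0
        H1 returns [0]
      branch[1] choose=2:
        H0 returns 0
        H1 returns [0]
= [0, 0, 0, 0]

Answer: [0, 0, 0, 0]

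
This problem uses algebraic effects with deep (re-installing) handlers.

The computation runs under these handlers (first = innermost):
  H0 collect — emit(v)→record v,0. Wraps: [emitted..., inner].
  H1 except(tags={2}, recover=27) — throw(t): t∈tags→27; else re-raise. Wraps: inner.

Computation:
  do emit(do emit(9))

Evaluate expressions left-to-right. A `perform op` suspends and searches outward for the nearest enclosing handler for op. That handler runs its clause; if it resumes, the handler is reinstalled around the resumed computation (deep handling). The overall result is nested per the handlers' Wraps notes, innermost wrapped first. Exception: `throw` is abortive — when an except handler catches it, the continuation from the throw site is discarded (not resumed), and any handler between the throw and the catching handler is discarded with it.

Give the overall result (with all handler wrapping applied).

Answer: [9, 0, 0]

Evaluation trace:
emit(9) @ H0 ⇒ out+=9
emit(0) @ H0 ⇒ out+=0
H0 returns [9, 0, 0]
H1 returns [9, 0, 0]
= [9, 0, 0]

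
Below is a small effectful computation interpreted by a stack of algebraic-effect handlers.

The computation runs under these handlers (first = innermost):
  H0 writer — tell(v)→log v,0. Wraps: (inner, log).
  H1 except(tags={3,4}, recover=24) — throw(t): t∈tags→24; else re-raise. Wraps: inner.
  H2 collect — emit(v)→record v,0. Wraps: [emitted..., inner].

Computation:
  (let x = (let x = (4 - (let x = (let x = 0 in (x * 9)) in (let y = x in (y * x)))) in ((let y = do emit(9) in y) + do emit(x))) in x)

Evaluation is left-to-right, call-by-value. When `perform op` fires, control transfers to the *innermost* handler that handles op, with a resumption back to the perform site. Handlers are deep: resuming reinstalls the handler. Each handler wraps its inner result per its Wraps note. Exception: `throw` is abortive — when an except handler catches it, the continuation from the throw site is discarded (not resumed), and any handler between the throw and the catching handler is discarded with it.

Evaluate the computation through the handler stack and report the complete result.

Working:
emit(9) @ H2 ⇒ out+=9
emit(4) @ H2 ⇒ out+=4
H0 returns (0, ())
H1 returns (0, ())
H2 returns [9, 4, (0, ())]
= [9, 4, (0, ())]

Answer: [9, 4, (0, ())]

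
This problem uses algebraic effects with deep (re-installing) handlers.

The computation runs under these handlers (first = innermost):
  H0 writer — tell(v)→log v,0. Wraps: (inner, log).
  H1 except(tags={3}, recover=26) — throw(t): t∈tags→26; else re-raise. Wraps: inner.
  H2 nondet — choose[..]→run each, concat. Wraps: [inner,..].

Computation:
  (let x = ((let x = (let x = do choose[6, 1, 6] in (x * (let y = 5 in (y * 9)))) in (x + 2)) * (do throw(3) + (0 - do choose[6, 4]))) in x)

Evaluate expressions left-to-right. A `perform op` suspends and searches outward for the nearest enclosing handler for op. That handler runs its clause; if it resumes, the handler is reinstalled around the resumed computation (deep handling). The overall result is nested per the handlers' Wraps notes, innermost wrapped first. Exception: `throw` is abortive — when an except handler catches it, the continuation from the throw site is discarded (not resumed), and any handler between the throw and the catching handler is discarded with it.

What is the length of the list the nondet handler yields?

Evaluation trace:
choose[6, 1, 6] @ H2
  branch[0] choose=6:
    throw(3) @ H1 caught ⇒ 26
    H2 returns [26]
  branch[1] choose=1:
    throw(3) @ H1 caught ⇒ 26
    H2 returns [26]
  branch[2] choose=6:
    throw(3) @ H1 caught ⇒ 26
    H2 returns [26]
= [26, 26, 26]

Answer: 3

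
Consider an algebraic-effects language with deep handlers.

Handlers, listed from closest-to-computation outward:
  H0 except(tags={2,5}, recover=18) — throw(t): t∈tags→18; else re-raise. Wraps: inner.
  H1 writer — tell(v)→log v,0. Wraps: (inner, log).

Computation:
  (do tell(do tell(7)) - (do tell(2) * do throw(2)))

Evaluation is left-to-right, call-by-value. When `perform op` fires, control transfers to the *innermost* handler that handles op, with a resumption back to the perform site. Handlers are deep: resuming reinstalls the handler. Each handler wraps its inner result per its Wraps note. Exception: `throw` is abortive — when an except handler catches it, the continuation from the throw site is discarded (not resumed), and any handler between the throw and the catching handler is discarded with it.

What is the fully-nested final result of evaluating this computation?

Answer: (18, (7, 0, 2))

Evaluation trace:
tell(7) @ H1 ⇒ log+=7
tell(0) @ H1 ⇒ log+=0
tell(2) @ H1 ⇒ log+=2
throw(2) @ H0 caught ⇒ 18
H1 returns (18, (7, 0, 2))
= (18, (7, 0, 2))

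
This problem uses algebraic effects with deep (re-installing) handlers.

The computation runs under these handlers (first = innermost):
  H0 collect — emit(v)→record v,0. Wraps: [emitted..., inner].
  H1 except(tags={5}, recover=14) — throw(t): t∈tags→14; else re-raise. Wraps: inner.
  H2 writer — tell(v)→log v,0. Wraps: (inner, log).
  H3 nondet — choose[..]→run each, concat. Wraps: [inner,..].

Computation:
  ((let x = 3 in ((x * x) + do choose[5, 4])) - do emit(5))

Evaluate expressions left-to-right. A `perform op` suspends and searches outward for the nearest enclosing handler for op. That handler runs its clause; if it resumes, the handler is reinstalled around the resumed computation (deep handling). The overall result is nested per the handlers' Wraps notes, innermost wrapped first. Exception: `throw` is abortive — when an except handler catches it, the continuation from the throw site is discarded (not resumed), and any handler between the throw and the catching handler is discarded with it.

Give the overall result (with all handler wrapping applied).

Step-by-step:
choose[5, 4] @ H3
  branch[0] choose=5:
    emit(5) @ H0 ⇒ out+=5
    H0 returns [5, 14]
    H1 returns [5, 14]
    H2 returns ([5, 14], ())
    H3 returns [([5, 14], ())]
  branch[1] choose=4:
    emit(5) @ H0 ⇒ out+=5
    H0 returns [5, 13]
    H1 returns [5, 13]
    H2 returns ([5, 13], ())
    H3 returns [([5, 13], ())]
= [([5, 14], ()), ([5, 13], ())]

Answer: [([5, 14], ()), ([5, 13], ())]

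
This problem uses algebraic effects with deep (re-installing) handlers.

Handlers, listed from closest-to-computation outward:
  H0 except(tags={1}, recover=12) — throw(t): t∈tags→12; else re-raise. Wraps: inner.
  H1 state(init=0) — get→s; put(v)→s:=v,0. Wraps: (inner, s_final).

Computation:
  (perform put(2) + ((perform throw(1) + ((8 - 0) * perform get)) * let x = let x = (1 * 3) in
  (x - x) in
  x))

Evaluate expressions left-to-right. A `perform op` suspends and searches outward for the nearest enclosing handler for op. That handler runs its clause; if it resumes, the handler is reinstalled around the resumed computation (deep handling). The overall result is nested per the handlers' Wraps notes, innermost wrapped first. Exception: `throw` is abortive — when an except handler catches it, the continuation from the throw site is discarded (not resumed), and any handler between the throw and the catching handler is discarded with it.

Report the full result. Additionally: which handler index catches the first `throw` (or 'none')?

Working:
put(2) @ H1 ⇒ s:=2
throw(1) @ H0 caught ⇒ 12
H1 returns (12, 2)
= (12, 2)

Answer: (12, 2) ; first throw caught by: H0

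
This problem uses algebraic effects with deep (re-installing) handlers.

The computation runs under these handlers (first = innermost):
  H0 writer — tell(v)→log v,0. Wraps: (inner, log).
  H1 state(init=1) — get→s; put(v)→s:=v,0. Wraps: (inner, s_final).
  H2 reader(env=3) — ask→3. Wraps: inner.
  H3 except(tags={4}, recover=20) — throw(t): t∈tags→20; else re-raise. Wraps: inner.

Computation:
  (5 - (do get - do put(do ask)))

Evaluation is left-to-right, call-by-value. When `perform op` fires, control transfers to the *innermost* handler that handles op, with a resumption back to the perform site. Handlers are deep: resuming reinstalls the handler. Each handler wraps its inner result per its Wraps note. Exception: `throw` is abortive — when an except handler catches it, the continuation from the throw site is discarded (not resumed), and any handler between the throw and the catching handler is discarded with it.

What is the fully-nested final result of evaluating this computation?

Answer: ((4, ()), 3)

Evaluation trace:
get @ H1 ⇒ 1
ask @ H2 ⇒ 3
put(3) @ H1 ⇒ s:=3
H0 returns (4, ())
H1 returns ((4, ()), 3)
H2 returns ((4, ()), 3)
H3 returns ((4, ()), 3)
= ((4, ()), 3)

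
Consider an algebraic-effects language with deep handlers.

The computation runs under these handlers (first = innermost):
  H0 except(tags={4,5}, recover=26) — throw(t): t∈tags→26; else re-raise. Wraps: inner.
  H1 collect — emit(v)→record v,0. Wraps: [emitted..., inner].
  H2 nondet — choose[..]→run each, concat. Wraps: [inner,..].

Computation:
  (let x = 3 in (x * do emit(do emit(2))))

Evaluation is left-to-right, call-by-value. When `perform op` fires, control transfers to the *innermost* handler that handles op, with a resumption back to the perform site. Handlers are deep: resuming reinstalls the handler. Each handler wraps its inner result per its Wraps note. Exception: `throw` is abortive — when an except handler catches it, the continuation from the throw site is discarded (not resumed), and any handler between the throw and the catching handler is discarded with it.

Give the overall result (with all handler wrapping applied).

Evaluation trace:
emit(2) @ H1 ⇒ out+=2
emit(0) @ H1 ⇒ out+=0
H0 returns 0
H1 returns [2, 0, 0]
H2 returns [[2, 0, 0]]
= [[2, 0, 0]]

Answer: [[2, 0, 0]]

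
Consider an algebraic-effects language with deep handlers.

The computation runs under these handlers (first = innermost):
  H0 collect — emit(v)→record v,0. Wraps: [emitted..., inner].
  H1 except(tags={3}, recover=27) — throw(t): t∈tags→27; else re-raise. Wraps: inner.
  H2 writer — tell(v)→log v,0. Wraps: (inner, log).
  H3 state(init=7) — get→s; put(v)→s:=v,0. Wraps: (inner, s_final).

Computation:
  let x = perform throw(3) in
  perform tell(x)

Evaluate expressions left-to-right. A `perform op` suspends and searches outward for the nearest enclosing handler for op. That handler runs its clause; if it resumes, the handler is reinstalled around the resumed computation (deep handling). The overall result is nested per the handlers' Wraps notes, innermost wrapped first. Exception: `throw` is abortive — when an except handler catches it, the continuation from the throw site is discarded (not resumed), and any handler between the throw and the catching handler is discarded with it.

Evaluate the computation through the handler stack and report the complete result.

Step-by-step:
throw(3) @ H1 caught ⇒ 27
H2 returns (27, ())
H3 returns ((27, ()), 7)
= ((27, ()), 7)

Answer: ((27, ()), 7)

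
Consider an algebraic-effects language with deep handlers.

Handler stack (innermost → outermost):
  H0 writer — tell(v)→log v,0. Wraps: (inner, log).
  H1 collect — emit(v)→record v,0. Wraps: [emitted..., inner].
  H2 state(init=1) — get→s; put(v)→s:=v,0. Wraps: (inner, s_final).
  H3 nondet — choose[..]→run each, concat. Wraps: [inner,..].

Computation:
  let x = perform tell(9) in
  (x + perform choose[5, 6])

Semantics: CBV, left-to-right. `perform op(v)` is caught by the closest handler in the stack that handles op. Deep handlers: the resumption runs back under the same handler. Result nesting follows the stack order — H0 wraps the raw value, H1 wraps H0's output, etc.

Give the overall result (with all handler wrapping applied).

Step-by-step:
tell(9) @ H0 ⇒ log+=9
choose[5, 6] @ H3
  branch[0] choose=5:
    H0 returns (5, (9))
    H1 returns [(5, (9))]
    H2 returns ([(5, (9))], 1)
    H3 returns [([(5, (9))], 1)]
  branch[1] choose=6:
    H0 returns (6, (9))
    H1 returns [(6, (9))]
    H2 returns ([(6, (9))], 1)
    H3 returns [([(6, (9))], 1)]
= [([(5, (9))], 1), ([(6, (9))], 1)]

Answer: [([(5, (9))], 1), ([(6, (9))], 1)]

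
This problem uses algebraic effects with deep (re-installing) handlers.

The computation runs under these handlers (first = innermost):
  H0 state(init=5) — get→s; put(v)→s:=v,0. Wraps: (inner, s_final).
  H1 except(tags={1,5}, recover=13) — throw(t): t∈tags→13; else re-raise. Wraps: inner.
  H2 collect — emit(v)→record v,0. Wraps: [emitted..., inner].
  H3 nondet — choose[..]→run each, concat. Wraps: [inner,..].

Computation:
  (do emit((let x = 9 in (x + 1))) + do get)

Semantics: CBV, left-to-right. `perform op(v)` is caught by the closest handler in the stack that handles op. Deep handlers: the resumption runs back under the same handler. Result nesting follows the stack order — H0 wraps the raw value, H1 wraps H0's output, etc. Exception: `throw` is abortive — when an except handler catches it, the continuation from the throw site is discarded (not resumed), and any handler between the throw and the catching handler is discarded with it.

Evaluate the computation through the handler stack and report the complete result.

Evaluation trace:
emit(10) @ H2 ⇒ out+=10
get @ H0 ⇒ 5
H0 returns (5, 5)
H1 returns (5, 5)
H2 returns [10, (5, 5)]
H3 returns [[10, (5, 5)]]
= [[10, (5, 5)]]

Answer: [[10, (5, 5)]]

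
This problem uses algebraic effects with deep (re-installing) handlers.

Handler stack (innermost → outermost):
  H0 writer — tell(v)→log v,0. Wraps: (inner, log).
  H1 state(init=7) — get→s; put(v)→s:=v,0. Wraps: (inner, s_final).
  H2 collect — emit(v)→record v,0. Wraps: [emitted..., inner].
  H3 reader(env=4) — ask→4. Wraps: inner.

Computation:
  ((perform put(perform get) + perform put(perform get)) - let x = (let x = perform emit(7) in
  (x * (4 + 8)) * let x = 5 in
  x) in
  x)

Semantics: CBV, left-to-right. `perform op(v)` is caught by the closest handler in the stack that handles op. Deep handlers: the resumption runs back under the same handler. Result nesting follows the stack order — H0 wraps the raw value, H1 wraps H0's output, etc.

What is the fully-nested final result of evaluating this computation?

Answer: [7, ((0, ()), 7)]

Evaluation trace:
get @ H1 ⇒ 7
put(7) @ H1 ⇒ s:=7
get @ H1 ⇒ 7
put(7) @ H1 ⇒ s:=7
emit(7) @ H2 ⇒ out+=7
H0 returns (0, ())
H1 returns ((0, ()), 7)
H2 returns [7, ((0, ()), 7)]
H3 returns [7, ((0, ()), 7)]
= [7, ((0, ()), 7)]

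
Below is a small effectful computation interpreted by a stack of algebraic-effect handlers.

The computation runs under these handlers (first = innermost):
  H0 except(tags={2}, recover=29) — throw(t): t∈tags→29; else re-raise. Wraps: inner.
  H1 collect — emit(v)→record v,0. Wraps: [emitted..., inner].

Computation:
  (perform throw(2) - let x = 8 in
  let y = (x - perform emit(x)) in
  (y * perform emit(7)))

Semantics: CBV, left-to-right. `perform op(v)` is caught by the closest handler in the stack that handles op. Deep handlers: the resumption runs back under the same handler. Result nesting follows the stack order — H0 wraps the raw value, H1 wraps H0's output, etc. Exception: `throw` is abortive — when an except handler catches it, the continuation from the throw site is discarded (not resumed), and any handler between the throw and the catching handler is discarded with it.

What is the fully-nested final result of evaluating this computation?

Answer: [29]

Step-by-step:
throw(2) @ H0 caught ⇒ 29
H1 returns [29]
= [29]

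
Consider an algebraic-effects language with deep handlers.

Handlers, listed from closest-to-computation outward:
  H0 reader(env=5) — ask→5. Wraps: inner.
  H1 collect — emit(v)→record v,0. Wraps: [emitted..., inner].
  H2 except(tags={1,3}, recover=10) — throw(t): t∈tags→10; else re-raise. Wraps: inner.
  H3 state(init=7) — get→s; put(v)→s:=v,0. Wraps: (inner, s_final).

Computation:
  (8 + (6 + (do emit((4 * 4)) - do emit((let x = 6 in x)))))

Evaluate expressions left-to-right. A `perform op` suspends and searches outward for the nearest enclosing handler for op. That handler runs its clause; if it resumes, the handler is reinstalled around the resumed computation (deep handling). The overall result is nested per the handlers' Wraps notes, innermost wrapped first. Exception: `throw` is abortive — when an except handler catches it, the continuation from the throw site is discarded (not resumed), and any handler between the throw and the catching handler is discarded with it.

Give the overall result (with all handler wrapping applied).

Answer: ([16, 6, 14], 7)

Working:
emit(16) @ H1 ⇒ out+=16
emit(6) @ H1 ⇒ out+=6
H0 returns 14
H1 returns [16, 6, 14]
H2 returns [16, 6, 14]
H3 returns ([16, 6, 14], 7)
= ([16, 6, 14], 7)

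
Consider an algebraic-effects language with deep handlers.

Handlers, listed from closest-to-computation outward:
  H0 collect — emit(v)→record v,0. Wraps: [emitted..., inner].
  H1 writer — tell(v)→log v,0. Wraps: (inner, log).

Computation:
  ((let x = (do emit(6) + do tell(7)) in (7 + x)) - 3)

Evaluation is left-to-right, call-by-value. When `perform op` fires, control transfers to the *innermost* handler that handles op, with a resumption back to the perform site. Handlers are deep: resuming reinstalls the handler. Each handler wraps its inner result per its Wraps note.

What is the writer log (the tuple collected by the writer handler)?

Step-by-step:
emit(6) @ H0 ⇒ out+=6
tell(7) @ H1 ⇒ log+=7
H0 returns [6, 4]
H1 returns ([6, 4], (7))
= ([6, 4], (7))

Answer: (7)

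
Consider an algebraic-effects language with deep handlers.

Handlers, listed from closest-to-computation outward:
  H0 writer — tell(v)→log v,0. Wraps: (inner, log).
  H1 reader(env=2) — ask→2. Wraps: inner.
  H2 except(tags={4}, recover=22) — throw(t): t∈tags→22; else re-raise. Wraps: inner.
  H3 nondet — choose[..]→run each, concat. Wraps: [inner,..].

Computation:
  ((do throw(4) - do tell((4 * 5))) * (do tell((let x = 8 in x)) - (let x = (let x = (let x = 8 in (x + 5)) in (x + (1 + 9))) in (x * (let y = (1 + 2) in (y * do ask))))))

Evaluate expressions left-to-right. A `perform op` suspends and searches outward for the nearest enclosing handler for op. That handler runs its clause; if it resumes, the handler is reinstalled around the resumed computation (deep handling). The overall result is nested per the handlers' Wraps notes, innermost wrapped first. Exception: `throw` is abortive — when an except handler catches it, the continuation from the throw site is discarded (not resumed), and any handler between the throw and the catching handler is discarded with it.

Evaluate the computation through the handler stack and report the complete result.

Evaluation trace:
throw(4) @ H2 caught ⇒ 22
H3 returns [22]
= [22]

Answer: [22]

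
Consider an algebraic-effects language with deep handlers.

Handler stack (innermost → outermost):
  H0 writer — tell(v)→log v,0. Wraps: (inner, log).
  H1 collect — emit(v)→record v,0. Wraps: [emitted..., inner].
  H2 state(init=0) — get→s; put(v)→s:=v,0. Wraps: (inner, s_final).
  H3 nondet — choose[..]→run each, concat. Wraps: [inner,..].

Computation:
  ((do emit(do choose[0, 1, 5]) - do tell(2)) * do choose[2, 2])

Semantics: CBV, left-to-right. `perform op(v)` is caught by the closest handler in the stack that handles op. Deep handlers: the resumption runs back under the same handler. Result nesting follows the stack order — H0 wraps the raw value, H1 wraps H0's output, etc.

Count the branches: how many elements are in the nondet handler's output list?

Step-by-step:
choose[0, 1, 5] @ H3
  branch[0] choose=0:
    emit(0) @ H1 ⇒ out+=0
    tell(2) @ H0 ⇒ log+=2
    choose[2, 2] @ H3
      branch[0] choose=2:
        H0 returns (0, (2))
        H1 returns [0, (0, (2))]
        H2 returns ([0, (0, (2))], 0)
        H3 returns [([0, (0, (2))], 0)]
      branch[1] choose=2:
        H0 returns (0, (2))
        H1 returns [0, (0, (2))]
        H2 returns ([0, (0, (2))], 0)
        H3 returns [([0, (0, (2))], 0)]
  branch[1] choose=1:
    emit(1) @ H1 ⇒ out+=1
    tell(2) @ H0 ⇒ log+=2
    choose[2, 2] @ H3
      branch[0] choose=2:
        H0 returns (0, (2))
        H1 returns [1, (0, (2))]
        H2 returns ([1, (0, (2))], 0)
        H3 returns [([1, (0, (2))], 0)]
      branch[1] choose=2:
        H0 returns (0, (2))
        H1 returns [1, (0, (2))]
        H2 returns ([1, (0, (2))], 0)
        H3 returns [([1, (0, (2))], 0)]
  branch[2] choose=5:
    emit(5) @ H1 ⇒ out+=5
    tell(2) @ H0 ⇒ log+=2
    choose[2, 2] @ H3
      branch[0] choose=2:
        H0 returns (0, (2))
        H1 returns [5, (0, (2))]
        H2 returns ([5, (0, (2))], 0)
        H3 returns [([5, (0, (2))], 0)]
      branch[1] choose=2:
        H0 returns (0, (2))
        H1 returns [5, (0, (2))]
        H2 returns ([5, (0, (2))], 0)
        H3 returns [([5, (0, (2))], 0)]
= [([0, (0, (2))], 0), ([0, (0, (2))], 0), ([1, (0, (2))], 0), ([1, (0, (2))], 0), ([5, (0, (2))], 0), ([5, (0, (2))], 0)]

Answer: 6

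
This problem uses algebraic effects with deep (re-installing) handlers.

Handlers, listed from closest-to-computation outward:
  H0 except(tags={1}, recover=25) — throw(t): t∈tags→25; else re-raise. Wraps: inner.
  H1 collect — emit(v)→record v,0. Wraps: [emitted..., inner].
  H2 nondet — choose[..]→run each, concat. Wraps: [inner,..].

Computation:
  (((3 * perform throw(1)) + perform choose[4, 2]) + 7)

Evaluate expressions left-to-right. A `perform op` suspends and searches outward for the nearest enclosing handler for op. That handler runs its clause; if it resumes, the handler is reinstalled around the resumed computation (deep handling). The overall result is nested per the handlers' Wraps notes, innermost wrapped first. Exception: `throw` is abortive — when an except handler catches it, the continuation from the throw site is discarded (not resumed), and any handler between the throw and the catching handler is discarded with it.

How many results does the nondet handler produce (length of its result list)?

Answer: 1

Working:
throw(1) @ H0 caught ⇒ 25
H1 returns [25]
H2 returns [[25]]
= [[25]]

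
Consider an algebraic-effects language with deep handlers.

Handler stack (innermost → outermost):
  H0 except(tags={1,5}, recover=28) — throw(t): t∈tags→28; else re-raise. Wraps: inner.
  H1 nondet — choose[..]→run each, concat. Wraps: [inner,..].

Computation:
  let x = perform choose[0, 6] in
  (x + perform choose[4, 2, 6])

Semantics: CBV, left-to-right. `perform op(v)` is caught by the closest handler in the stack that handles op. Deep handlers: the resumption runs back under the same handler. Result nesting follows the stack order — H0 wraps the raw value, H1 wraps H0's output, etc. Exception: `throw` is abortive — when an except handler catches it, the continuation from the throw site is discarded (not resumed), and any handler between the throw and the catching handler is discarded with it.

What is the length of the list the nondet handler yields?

Answer: 6

Step-by-step:
choose[0, 6] @ H1
  branch[0] choose=0:
    choose[4, 2, 6] @ H1
      branch[0] choose=4:
        H0 returns 4
        H1 returns [4]
      branch[1] choose=2:
        H0 returns 2
        H1 returns [2]
      branch[2] choose=6:
        H0 returns 6
        H1 returns [6]
  branch[1] choose=6:
    choose[4, 2, 6] @ H1
      branch[0] choose=4:
        H0 returns 10
        H1 returns [10]
      branch[1] choose=2:
        H0 returns 8
        H1 returns [8]
      branch[2] choose=6:
        H0 returns 12
        H1 returns [12]
= [4, 2, 6, 10, 8, 12]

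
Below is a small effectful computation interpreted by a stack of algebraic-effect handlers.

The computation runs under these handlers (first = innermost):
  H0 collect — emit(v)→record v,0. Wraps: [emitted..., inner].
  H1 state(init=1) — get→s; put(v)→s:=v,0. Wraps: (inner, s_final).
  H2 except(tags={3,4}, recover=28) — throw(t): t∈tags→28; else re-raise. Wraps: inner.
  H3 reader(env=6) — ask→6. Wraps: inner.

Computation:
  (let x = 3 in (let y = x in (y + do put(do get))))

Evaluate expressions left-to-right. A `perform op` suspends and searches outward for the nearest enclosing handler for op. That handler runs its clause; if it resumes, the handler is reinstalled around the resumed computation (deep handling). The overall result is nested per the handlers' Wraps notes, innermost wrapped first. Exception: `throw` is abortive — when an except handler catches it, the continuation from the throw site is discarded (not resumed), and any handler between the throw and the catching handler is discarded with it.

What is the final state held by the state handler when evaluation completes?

Answer: 1

Evaluation trace:
get @ H1 ⇒ 1
put(1) @ H1 ⇒ s:=1
H0 returns [3]
H1 returns ([3], 1)
H2 returns ([3], 1)
H3 returns ([3], 1)
= ([3], 1)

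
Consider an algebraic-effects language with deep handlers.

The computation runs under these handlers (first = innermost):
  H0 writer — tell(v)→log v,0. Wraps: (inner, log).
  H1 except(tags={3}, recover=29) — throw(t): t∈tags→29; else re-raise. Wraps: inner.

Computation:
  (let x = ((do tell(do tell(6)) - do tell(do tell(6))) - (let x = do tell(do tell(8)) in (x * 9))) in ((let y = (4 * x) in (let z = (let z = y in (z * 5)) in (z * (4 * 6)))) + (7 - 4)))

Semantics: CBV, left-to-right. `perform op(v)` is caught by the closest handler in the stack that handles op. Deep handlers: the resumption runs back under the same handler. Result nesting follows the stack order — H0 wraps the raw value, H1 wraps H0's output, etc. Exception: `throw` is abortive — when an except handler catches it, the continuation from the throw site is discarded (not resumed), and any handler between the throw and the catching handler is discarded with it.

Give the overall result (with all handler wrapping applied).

Answer: (3, (6, 0, 6, 0, 8, 0))

Working:
tell(6) @ H0 ⇒ log+=6
tell(0) @ H0 ⇒ log+=0
tell(6) @ H0 ⇒ log+=6
tell(0) @ H0 ⇒ log+=0
tell(8) @ H0 ⇒ log+=8
tell(0) @ H0 ⇒ log+=0
H0 returns (3, (6, 0, 6, 0, 8, 0))
H1 returns (3, (6, 0, 6, 0, 8, 0))
= (3, (6, 0, 6, 0, 8, 0))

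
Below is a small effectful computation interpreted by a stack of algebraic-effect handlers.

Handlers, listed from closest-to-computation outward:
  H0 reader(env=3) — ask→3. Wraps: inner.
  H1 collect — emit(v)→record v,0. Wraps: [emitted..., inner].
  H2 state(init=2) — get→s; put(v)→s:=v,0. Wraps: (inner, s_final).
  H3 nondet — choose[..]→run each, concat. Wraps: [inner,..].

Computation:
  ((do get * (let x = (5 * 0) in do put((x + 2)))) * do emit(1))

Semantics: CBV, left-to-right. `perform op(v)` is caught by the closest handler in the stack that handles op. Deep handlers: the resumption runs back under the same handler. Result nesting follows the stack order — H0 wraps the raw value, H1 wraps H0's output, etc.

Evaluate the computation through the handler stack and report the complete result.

Step-by-step:
get @ H2 ⇒ 2
put(2) @ H2 ⇒ s:=2
emit(1) @ H1 ⇒ out+=1
H0 returns 0
H1 returns [1, 0]
H2 returns ([1, 0], 2)
H3 returns [([1, 0], 2)]
= [([1, 0], 2)]

Answer: [([1, 0], 2)]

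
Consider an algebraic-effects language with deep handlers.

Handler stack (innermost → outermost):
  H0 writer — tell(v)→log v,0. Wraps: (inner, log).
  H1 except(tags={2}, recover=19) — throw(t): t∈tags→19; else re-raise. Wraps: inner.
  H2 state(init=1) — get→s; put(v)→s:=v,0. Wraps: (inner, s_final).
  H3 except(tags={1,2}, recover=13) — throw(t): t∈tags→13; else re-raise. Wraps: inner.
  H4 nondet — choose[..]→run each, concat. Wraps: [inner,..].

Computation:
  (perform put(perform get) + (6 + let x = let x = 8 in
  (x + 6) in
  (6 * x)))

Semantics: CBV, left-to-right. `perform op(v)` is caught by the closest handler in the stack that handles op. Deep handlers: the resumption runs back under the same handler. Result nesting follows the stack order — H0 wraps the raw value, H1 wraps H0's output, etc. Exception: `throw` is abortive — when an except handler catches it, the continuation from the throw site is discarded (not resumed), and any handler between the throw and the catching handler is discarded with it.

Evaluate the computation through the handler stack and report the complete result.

Answer: [((90, ()), 1)]

Step-by-step:
get @ H2 ⇒ 1
put(1) @ H2 ⇒ s:=1
H0 returns (90, ())
H1 returns (90, ())
H2 returns ((90, ()), 1)
H3 returns ((90, ()), 1)
H4 returns [((90, ()), 1)]
= [((90, ()), 1)]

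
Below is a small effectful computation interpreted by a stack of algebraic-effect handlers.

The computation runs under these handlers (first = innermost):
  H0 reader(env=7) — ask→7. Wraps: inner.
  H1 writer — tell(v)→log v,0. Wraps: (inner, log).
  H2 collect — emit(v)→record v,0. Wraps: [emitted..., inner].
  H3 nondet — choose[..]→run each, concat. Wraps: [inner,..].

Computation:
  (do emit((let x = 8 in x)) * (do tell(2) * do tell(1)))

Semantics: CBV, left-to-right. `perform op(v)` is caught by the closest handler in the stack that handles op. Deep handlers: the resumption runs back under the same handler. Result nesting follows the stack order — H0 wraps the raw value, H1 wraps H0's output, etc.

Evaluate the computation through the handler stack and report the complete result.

Working:
emit(8) @ H2 ⇒ out+=8
tell(2) @ H1 ⇒ log+=2
tell(1) @ H1 ⇒ log+=1
H0 returns 0
H1 returns (0, (2, 1))
H2 returns [8, (0, (2, 1))]
H3 returns [[8, (0, (2, 1))]]
= [[8, (0, (2, 1))]]

Answer: [[8, (0, (2, 1))]]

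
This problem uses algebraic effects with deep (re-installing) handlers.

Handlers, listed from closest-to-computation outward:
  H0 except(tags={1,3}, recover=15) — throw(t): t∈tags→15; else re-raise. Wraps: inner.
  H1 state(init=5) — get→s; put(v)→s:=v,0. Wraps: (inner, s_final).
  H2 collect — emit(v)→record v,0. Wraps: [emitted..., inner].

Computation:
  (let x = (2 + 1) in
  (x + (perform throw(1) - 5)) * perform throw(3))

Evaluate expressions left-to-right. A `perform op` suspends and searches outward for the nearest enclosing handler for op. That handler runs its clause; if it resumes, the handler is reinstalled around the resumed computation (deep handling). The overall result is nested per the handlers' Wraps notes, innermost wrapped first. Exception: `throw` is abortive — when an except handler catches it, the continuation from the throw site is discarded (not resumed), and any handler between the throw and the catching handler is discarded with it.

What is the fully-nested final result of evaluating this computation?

Answer: [(15, 5)]

Evaluation trace:
throw(1) @ H0 caught ⇒ 15
H1 returns (15, 5)
H2 returns [(15, 5)]
= [(15, 5)]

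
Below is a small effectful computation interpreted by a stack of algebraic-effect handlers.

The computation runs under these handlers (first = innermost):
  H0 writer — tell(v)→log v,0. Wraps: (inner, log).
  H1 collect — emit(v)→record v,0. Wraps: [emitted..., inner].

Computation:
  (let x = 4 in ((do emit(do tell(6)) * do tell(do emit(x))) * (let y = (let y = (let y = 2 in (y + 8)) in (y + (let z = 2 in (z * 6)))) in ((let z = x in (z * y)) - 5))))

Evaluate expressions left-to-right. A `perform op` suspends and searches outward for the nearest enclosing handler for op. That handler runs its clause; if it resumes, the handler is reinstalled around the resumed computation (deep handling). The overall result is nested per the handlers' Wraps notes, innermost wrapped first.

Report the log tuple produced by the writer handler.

Answer: (6, 0)

Working:
tell(6) @ H0 ⇒ log+=6
emit(0) @ H1 ⇒ out+=0
emit(4) @ H1 ⇒ out+=4
tell(0) @ H0 ⇒ log+=0
H0 returns (0, (6, 0))
H1 returns [0, 4, (0, (6, 0))]
= [0, 4, (0, (6, 0))]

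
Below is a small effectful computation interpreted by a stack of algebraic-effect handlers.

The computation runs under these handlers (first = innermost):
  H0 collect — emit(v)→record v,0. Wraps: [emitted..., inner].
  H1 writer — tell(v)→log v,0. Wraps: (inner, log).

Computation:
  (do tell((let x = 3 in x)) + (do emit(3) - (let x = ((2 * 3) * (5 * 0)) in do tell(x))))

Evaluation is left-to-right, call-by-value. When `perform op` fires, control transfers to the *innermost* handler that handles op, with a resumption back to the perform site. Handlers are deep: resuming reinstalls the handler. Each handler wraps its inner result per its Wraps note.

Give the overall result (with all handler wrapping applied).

Evaluation trace:
tell(3) @ H1 ⇒ log+=3
emit(3) @ H0 ⇒ out+=3
tell(0) @ H1 ⇒ log+=0
H0 returns [3, 0]
H1 returns ([3, 0], (3, 0))
= ([3, 0], (3, 0))

Answer: ([3, 0], (3, 0))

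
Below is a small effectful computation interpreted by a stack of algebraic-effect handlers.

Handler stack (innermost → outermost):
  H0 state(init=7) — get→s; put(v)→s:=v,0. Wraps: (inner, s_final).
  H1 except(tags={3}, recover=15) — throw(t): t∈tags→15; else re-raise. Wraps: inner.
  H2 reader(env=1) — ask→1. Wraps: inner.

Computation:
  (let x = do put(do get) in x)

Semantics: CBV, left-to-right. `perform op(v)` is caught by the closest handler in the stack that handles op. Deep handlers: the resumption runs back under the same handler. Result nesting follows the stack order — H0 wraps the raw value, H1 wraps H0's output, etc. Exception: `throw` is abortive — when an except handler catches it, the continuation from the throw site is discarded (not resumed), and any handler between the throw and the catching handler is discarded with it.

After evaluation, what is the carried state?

Step-by-step:
get @ H0 ⇒ 7
put(7) @ H0 ⇒ s:=7
H0 returns (0, 7)
H1 returns (0, 7)
H2 returns (0, 7)
= (0, 7)

Answer: 7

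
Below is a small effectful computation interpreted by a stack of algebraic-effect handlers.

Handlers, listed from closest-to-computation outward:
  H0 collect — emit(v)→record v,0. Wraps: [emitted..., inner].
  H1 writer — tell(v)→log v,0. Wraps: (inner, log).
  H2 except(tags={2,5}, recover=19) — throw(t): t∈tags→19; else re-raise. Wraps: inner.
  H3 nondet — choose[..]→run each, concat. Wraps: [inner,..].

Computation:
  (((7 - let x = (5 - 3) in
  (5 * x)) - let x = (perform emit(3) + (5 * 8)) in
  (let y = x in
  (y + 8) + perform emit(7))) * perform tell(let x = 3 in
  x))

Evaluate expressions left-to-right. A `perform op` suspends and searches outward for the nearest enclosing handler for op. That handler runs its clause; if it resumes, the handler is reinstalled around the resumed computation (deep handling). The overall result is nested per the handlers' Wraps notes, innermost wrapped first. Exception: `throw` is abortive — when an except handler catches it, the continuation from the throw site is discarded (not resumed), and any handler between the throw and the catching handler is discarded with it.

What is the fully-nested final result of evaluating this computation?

Step-by-step:
emit(3) @ H0 ⇒ out+=3
emit(7) @ H0 ⇒ out+=7
tell(3) @ H1 ⇒ log+=3
H0 returns [3, 7, 0]
H1 returns ([3, 7, 0], (3))
H2 returns ([3, 7, 0], (3))
H3 returns [([3, 7, 0], (3))]
= [([3, 7, 0], (3))]

Answer: [([3, 7, 0], (3))]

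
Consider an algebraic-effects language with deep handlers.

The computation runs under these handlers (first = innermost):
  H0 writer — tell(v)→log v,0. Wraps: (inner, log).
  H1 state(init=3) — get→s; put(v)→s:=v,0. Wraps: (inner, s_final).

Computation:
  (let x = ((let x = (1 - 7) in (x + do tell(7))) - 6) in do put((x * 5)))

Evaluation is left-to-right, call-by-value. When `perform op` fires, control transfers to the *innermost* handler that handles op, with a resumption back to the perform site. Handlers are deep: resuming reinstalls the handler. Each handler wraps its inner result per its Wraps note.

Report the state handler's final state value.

Evaluation trace:
tell(7) @ H0 ⇒ log+=7
put(-60) @ H1 ⇒ s:=-60
H0 returns (0, (7))
H1 returns ((0, (7)), -60)
= ((0, (7)), -60)

Answer: -60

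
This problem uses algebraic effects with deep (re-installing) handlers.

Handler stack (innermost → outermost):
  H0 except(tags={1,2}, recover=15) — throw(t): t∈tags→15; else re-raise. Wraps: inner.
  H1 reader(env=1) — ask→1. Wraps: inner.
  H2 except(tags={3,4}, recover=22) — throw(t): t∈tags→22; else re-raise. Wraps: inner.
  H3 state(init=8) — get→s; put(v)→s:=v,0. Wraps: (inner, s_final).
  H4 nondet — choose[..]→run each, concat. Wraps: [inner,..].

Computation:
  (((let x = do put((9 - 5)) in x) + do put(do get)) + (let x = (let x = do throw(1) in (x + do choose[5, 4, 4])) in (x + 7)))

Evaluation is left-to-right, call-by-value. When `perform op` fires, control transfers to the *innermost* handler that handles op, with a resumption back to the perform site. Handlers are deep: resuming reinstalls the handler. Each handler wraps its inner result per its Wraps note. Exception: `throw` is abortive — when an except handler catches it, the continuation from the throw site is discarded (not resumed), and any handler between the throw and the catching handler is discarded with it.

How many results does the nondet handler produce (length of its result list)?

Working:
put(4) @ H3 ⇒ s:=4
get @ H3 ⇒ 4
put(4) @ H3 ⇒ s:=4
throw(1) @ H0 caught ⇒ 15
H1 returns 15
H2 returns 15
H3 returns (15, 4)
H4 returns [(15, 4)]
= [(15, 4)]

Answer: 1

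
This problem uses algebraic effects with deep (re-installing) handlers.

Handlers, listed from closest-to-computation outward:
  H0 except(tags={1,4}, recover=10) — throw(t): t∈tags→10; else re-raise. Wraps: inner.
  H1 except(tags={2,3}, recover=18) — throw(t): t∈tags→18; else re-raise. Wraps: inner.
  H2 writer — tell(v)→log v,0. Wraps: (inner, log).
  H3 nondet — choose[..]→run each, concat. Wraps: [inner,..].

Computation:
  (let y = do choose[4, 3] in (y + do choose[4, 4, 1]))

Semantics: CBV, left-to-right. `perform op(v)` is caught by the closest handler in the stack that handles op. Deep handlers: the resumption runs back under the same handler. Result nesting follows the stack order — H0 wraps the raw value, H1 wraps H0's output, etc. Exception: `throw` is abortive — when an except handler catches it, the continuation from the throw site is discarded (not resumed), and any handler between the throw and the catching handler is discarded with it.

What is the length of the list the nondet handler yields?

Working:
choose[4, 3] @ H3
  branch[0] choose=4:
    choose[4, 4, 1] @ H3
      branch[0] choose=4:
        H0 returns 8
        H1 returns 8
        H2 returns (8, ())
        H3 returns [(8, ())]
      branch[1] choose=4:
        H0 returns 8
        H1 returns 8
        H2 returns (8, ())
        H3 returns [(8, ())]
      branch[2] choose=1:
        H0 returns 5
        H1 returns 5
        H2 returns (5, ())
        H3 returns [(5, ())]
  branch[1] choose=3:
    choose[4, 4, 1] @ H3
      branch[0] choose=4:
        H0 returns 7
        H1 returns 7
        H2 returns (7, ())
        H3 returns [(7, ())]
      branch[1] choose=4:
        H0 returns 7
        H1 returns 7
        H2 returns (7, ())
        H3 returns [(7, ())]
      branch[2] choose=1:
        H0 returns 4
        H1 returns 4
        H2 returns (4, ())
        H3 returns [(4, ())]
= [(8, ()), (8, ()), (5, ()), (7, ()), (7, ()), (4, ())]

Answer: 6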